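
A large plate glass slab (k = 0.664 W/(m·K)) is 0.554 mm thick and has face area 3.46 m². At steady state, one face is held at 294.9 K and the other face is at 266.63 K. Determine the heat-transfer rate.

Q = 1.17×10^5 W

Q = kA·ΔT/L = 0.664 × 3.46 × |294.9 K − 266.63 K| / 5.54×10^-4 = 1.17×10^5 W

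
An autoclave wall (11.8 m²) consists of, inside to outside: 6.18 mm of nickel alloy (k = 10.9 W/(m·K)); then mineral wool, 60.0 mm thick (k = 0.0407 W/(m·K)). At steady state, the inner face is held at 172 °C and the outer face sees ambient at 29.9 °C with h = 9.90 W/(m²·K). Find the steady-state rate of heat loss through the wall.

Series thermal resistances, inner to outer:
  R_nickel alloy = L/(kA) = 0.00618/(10.9·11.8) = 4.805×10^-5 K/W
  R_mineral wool = L/(kA) = 0.0600/(0.0407·11.8) = 0.1249 K/W
  R_conv,out = 1/(hA) = 1/(9.90·11.8) = 0.008560 K/W
ΣR = 4.805×10^-5 + 0.1249 + 0.008560 = 0.1335 K/W
Q = ΔT/ΣR = (172 °C − 29.9 °C)/0.1335 = 1060 W

Q = 1060 W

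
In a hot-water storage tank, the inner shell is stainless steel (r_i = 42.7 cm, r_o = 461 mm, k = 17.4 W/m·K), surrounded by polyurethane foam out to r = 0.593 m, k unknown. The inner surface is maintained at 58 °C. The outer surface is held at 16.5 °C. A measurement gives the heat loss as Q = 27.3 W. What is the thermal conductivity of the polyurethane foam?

ΣR = ΔT/Q = |58 − 16.5|/27.3 = 1.520 K/W
Known resistances:
  R_stainless steel = (1/0.427 − 1/0.461)/(4πk) = 0.1727/(4π·17.4) = 7.899×10^-4 K/W
R_polyurethane foam = ΣR − ΣR_known = 1.520 − 7.899×10^-4 = 1.519 K/W
(1/r₁−1/r₂)/(4πk) = 1.519 ⇒ k = 0.4829/(4π·1.519) = 0.0253 W/m·K

k = 0.0253 W/m·K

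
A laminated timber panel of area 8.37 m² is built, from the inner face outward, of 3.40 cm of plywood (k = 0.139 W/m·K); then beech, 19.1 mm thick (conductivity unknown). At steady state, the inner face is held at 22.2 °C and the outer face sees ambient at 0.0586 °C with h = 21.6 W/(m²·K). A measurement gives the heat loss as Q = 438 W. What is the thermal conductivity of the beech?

k = 0.144 W/m·K

ΣR = ΔT/Q = |22.2 − 0.0586|/438 = 0.05055 K/W
Known resistances:
  R_plywood = L/(kA) = 0.0340/(0.139·8.37) = 0.02922 K/W
  R_conv,out = 1/(hA) = 1/(21.6·8.37) = 0.005531 K/W
R_beech = ΣR − ΣR_known = 0.05055 − 0.03475 = 0.01580 K/W
L/(kA) = 0.01580 ⇒ k = 0.0191/(0.01580·8.37) = 0.144 W/m·K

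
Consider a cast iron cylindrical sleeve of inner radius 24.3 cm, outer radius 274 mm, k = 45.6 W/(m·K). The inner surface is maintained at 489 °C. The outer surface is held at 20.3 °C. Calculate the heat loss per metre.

Q' = 1.12×10^6 W/m

Q' = 2πk·ΔT/ln(r₂/r₁) = 2π × 45.6 × 468.7 / ln(0.274/0.243) = 1.12×10^6 W/m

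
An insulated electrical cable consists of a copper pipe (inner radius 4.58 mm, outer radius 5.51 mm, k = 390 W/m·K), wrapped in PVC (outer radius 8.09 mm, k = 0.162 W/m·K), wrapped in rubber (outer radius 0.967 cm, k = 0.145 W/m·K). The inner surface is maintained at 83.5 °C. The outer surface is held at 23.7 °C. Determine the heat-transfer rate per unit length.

Resistance network (inner→outer):
  R'_copper = ln(0.00551/0.00458)/(2πk) = 0.1849/(2π·390) = 7.544×10^-5 m·K/W
  R'_PVC = ln(0.00809/0.00551)/(2πk) = 0.3841/(2π·0.162) = 0.3773 m·K/W
  R'_rubber = ln(0.00967/0.00809)/(2πk) = 0.1784/(2π·0.145) = 0.1958 m·K/W
ΣR = 7.544×10^-5 + 0.3773 + 0.1958 = 0.5732 m·K/W
Q' = ΔT/ΣR = (83.5 °C − 23.7 °C)/0.5732 = 104 W/m

Q' = 104 W/m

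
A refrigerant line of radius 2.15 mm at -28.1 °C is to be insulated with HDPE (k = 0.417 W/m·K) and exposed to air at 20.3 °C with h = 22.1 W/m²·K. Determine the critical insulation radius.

For a cylinder, r_cr = k_ins/h = 0.417/22.1 = 0.0189 m = 1.89 cm

r_cr = 1.89 cm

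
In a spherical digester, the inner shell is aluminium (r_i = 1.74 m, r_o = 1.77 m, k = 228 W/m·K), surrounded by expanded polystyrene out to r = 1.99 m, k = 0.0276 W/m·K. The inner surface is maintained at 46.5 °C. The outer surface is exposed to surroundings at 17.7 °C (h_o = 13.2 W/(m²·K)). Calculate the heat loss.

Series thermal resistances, inner to outer:
  R_aluminium = (1/1.74 − 1/1.77)/(4πk) = 0.009741/(4π·228) = 3.400×10^-6 K/W
  R_expanded polystyrene = (1/1.77 − 1/1.99)/(4πk) = 0.06246/(4π·0.0276) = 0.1801 K/W
  R_conv,out = 1/(4πr²h) = 1/(4π·1.99²·13.2) = 0.001522 K/W
ΣR = 3.400×10^-6 + 0.1801 + 0.001522 = 0.1816 K/W
Q = ΔT/ΣR = (46.5 °C − 17.7 °C)/0.1816 = 159 W

Q = 159 W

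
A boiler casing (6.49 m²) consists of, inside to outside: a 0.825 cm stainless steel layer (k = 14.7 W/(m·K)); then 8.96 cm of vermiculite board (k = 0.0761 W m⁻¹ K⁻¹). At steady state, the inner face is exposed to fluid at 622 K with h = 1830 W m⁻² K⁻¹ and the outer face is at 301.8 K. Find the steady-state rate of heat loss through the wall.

Series thermal resistances, inner to outer:
  R_conv,in = 1/(hA) = 1/(1830·6.49) = 8.420×10^-5 K/W
  R_stainless steel = L/(kA) = 0.00825/(14.7·6.49) = 8.648×10^-5 K/W
  R_vermiculite board = L/(kA) = 0.0896/(0.0761·6.49) = 0.1814 K/W
ΣR = 8.420×10^-5 + 8.648×10^-5 + 0.1814 = 0.1816 K/W
Q = ΔT/ΣR = (622 K − 301.8 K)/0.1816 = 1760 W

Q = 1760 W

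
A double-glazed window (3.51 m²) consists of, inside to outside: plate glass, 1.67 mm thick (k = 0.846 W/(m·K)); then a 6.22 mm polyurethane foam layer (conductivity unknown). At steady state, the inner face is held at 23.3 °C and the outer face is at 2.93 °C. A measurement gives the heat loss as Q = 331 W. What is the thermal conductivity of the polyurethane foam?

k = 0.0291 W/m·K

ΣR = ΔT/Q = |23.3 − 2.93|/331 = 0.06154 K/W
Known resistances:
  R_plate glass = L/(kA) = 0.00167/(0.846·3.51) = 5.624×10^-4 K/W
R_polyurethane foam = ΣR − ΣR_known = 0.06154 − 5.624×10^-4 = 0.06098 K/W
L/(kA) = 0.06098 ⇒ k = 0.00622/(0.06098·3.51) = 0.0291 W/m·K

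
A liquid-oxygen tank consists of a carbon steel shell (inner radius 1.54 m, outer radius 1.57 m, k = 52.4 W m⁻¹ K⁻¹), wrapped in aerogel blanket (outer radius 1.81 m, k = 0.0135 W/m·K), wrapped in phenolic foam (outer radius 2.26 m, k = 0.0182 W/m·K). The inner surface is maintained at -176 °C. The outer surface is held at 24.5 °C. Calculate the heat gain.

Series thermal resistances, inner to outer:
  R_carbon steel = (1/1.54 − 1/1.57)/(4πk) = 0.01241/(4π·52.4) = 1.884×10^-5 K/W
  R_aerogel blanket = (1/1.57 − 1/1.81)/(4πk) = 0.08446/(4π·0.0135) = 0.4978 K/W
  R_phenolic foam = (1/1.81 − 1/2.26)/(4πk) = 0.1100/(4π·0.0182) = 0.4810 K/W
ΣR = 1.884×10^-5 + 0.4978 + 0.4810 = 0.9788 K/W
Q = ΔT/ΣR = (-176 °C − 24.5 °C)/0.9788 = -205 W
(Negative Q ⇒ heat flows inward; heat gain = 205 W.)

Q = 205 W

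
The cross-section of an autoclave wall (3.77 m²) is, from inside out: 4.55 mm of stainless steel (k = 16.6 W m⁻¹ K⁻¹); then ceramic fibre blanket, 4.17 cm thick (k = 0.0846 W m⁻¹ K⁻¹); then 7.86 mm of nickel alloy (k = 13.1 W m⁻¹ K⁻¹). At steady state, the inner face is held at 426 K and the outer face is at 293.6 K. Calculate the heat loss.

Resistance network (inner→outer):
  R_stainless steel = L/(kA) = 0.00455/(16.6·3.77) = 7.270×10^-5 K/W
  R_ceramic fibre blanket = L/(kA) = 0.0417/(0.0846·3.77) = 0.1307 K/W
  R_nickel alloy = L/(kA) = 0.00786/(13.1·3.77) = 1.592×10^-4 K/W
ΣR = 7.270×10^-5 + 0.1307 + 1.592×10^-4 = 0.1309 K/W
Q = ΔT/ΣR = (426 K − 293.6 K)/0.1309 = 1010 W

Q = 1010 W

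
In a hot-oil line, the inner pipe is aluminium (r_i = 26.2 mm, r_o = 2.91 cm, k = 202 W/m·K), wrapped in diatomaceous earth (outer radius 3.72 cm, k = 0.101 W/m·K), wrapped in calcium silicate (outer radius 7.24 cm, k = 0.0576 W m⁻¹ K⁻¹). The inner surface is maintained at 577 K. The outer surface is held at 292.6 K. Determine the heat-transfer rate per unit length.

Q' = 128 W/m

Treat each layer as a resistance in series:
  R'_aluminium = ln(0.0291/0.0262)/(2πk) = 0.1050/(2π·202) = 8.271×10^-5 m·K/W
  R'_diatomaceous earth = ln(0.0372/0.0291)/(2πk) = 0.2456/(2π·0.101) = 0.3870 m·K/W
  R'_calcium silicate = ln(0.0724/0.0372)/(2πk) = 0.6659/(2π·0.0576) = 1.840 m·K/W
ΣR = 8.271×10^-5 + 0.3870 + 1.840 = 2.227 m·K/W
Q' = ΔT/ΣR = (577 K − 292.6 K)/2.227 = 128 W/m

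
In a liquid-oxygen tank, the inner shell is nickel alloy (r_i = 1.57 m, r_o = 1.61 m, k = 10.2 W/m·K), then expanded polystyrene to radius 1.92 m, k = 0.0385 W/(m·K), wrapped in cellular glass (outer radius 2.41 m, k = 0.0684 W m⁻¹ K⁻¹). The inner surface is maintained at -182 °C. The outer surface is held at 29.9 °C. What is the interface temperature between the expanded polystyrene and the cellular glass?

Treat each layer as a resistance in series:
  R_nickel alloy = (1/1.57 − 1/1.61)/(4πk) = 0.01582/(4π·10.2) = 1.235×10^-4 K/W
  R_expanded polystyrene = (1/1.61 − 1/1.92)/(4πk) = 0.1003/(4π·0.0385) = 0.2073 K/W
  R_cellular glass = (1/1.92 − 1/2.41)/(4πk) = 0.1059/(4π·0.0684) = 0.1232 K/W
ΣR = 1.235×10^-4 + 0.2073 + 0.1232 = 0.3306 K/W
Q = ΔT/ΣR = (-182 °C − 29.9 °C)/0.3306 = -641.0 W
From the inner boundary to the expanded polystyrene/cellular glass interface, ΣR_partial = 0.2074 K/W.
T_interface = T_in − Q·ΣR_partial = -182 °C − (-641.0)(0.2074) = -49.1 °C

T = -49.1 °C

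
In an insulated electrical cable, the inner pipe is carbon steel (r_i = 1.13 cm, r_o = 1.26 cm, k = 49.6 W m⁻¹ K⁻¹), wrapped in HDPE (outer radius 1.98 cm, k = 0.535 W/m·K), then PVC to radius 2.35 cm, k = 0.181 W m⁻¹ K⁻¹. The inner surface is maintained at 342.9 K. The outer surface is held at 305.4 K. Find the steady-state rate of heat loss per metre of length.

Q' = 131 W/m

Resistance network (inner→outer):
  R'_carbon steel = ln(0.0126/0.0113)/(2πk) = 0.1089/(2π·49.6) = 3.494×10^-4 m·K/W
  R'_HDPE = ln(0.0198/0.0126)/(2πk) = 0.4520/(2π·0.535) = 0.1345 m·K/W
  R'_PVC = ln(0.0235/0.0198)/(2πk) = 0.1713/(2π·0.181) = 0.1506 m·K/W
ΣR = 3.494×10^-4 + 0.1345 + 0.1506 = 0.2854 m·K/W
Q' = ΔT/ΣR = (342.9 K − 305.4 K)/0.2854 = 131 W/m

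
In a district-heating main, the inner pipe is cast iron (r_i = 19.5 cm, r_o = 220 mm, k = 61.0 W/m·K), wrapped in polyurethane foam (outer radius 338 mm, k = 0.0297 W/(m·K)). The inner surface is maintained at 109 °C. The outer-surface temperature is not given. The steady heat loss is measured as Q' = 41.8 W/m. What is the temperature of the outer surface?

T_out = 12.8 °C

Series resistances:
  R'_cast iron = ln(0.220/0.195)/(2πk) = 0.1206/(2π·61.0) = 3.147×10^-4 m·K/W
  R'_polyurethane foam = ln(0.338/0.220)/(2πk) = 0.4294/(2π·0.0297) = 2.301 m·K/W
ΣR = 2.301 m·K/W
ΔT = Q'·ΣR = 41.8 × 2.301 = 96.18 K
Heat flows outward, so T_out = T_in − ΔT = 109 − 96.18 = 12.8 °C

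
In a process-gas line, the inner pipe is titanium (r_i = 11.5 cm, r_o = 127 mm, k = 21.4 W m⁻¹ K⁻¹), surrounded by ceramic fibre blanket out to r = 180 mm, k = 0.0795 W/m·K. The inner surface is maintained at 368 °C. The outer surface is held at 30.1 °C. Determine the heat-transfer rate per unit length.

Q' = 483 W/m

Series thermal resistances, inner to outer:
  R'_titanium = ln(0.127/0.115)/(2πk) = 0.09925/(2π·21.4) = 7.382×10^-4 m·K/W
  R'_ceramic fibre blanket = ln(0.180/0.127)/(2πk) = 0.3488/(2π·0.0795) = 0.6982 m·K/W
ΣR = 7.382×10^-4 + 0.6982 = 0.6989 m·K/W
Q' = ΔT/ΣR = (368 °C − 30.1 °C)/0.6989 = 483 W/m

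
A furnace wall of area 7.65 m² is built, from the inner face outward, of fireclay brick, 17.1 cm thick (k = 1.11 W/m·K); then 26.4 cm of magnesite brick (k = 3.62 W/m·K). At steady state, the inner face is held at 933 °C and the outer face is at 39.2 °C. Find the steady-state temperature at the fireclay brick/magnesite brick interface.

T = 326 °C

Resistance network (inner→outer):
  R_fireclay brick = L/(kA) = 0.171/(1.11·7.65) = 0.02014 K/W
  R_magnesite brick = L/(kA) = 0.264/(3.62·7.65) = 0.009533 K/W
ΣR = 0.02014 + 0.009533 = 0.02967 K/W
Q = ΔT/ΣR = (933 °C − 39.2 °C)/0.02967 = 30120 W
From the inner boundary to the fireclay brick/magnesite brick interface, ΣR_partial = 0.02014 K/W.
T_interface = T_in − Q·ΣR_partial = 933 °C − (30120)(0.02014) = 326 °C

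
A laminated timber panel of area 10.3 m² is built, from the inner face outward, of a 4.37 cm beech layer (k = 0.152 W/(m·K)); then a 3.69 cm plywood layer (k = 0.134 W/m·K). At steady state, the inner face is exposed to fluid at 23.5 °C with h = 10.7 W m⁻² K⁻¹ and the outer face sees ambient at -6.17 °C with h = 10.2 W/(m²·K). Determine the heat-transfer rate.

Q = 405 W

Series thermal resistances, inner to outer:
  R_conv,in = 1/(hA) = 1/(10.7·10.3) = 0.009074 K/W
  R_beech = L/(kA) = 0.0437/(0.152·10.3) = 0.02791 K/W
  R_plywood = L/(kA) = 0.0369/(0.134·10.3) = 0.02674 K/W
  R_conv,out = 1/(hA) = 1/(10.2·10.3) = 0.009518 K/W
ΣR = 0.009074 + 0.02791 + 0.02674 + 0.009518 = 0.07324 K/W
Q = ΔT/ΣR = (23.5 °C − -6.17 °C)/0.07324 = 405 W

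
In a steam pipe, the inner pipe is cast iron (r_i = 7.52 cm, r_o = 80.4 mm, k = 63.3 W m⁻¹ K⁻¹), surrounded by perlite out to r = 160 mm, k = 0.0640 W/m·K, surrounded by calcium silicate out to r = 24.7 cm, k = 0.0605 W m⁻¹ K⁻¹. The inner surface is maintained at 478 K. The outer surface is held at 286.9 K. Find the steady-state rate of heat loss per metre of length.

Q' = 67.0 W/m

Series thermal resistances, inner to outer:
  R'_cast iron = ln(0.0804/0.0752)/(2πk) = 0.06686/(2π·63.3) = 1.681×10^-4 m·K/W
  R'_perlite = ln(0.160/0.0804)/(2πk) = 0.6882/(2π·0.0640) = 1.711 m·K/W
  R'_calcium silicate = ln(0.247/0.160)/(2πk) = 0.4342/(2π·0.0605) = 1.142 m·K/W
ΣR = 1.681×10^-4 + 1.711 + 1.142 = 2.853 m·K/W
Q' = ΔT/ΣR = (478 K − 286.9 K)/2.853 = 67.0 W/m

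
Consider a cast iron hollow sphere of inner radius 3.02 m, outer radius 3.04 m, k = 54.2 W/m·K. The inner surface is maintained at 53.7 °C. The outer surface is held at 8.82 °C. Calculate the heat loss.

Q = 4πk·ΔT/(1/r₁ − 1/r₂) = 4π × 54.2 × 44.88 / (1/3.02 − 1/3.04) = 1.40×10^7 W

Q = 1.40×10^7 W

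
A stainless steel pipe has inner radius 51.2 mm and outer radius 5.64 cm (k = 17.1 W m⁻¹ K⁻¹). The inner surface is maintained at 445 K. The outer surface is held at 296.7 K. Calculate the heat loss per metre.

Q' = 2πk·ΔT/ln(r₂/r₁) = 2π × 17.1 × 148.3 / ln(0.0564/0.0512) = 1.65×10^5 W/m

Q' = 1.65×10^5 W/m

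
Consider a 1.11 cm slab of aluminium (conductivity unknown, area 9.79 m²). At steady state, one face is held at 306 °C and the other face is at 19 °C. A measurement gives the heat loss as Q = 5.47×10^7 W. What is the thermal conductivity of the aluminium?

ΣR = ΔT/Q = |306 − 19|/5.47×10^7 = 5.247×10^-6 K/W
L/(kA) = 5.247×10^-6 ⇒ k = 0.0111/(5.247×10^-6·9.79) = 216 W/m·K

k = 216 W/m·K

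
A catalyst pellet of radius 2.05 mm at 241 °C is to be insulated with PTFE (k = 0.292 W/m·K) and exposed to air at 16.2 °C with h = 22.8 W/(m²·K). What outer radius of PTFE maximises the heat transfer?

r_cr = 2.56 cm

For a sphere, r_cr = 2k_ins/h = 2·0.292/22.8 = 0.0256 m = 2.56 cm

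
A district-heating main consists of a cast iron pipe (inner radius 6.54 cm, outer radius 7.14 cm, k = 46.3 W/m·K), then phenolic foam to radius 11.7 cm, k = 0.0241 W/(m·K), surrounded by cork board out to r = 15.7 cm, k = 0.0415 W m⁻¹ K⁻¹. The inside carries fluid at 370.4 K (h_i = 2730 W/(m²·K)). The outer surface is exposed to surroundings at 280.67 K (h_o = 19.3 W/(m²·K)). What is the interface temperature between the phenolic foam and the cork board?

Series thermal resistances, inner to outer:
  R'_conv,in = 1/(2πr h) = 1/(2π·0.0654·2730) = 8.914×10^-4 m·K/W
  R'_cast iron = ln(0.0714/0.0654)/(2πk) = 0.08778/(2π·46.3) = 3.017×10^-4 m·K/W
  R'_phenolic foam = ln(0.117/0.0714)/(2πk) = 0.4939/(2π·0.0241) = 3.262 m·K/W
  R'_cork board = ln(0.157/0.117)/(2πk) = 0.2941/(2π·0.0415) = 1.128 m·K/W
  R'_conv,out = 1/(2πr h) = 1/(2π·0.157·19.3) = 0.05252 m·K/W
ΣR = 8.914×10^-4 + 3.017×10^-4 + 3.262 + 1.128 + 0.05252 = 4.444 m·K/W
Q' = ΔT/ΣR = (370.4 K − 280.67 K)/4.444 = 20.19 W/m
From the inner boundary to the phenolic foam/cork board interface, ΣR_partial = 3.263 m·K/W.
T_interface = T_in − Q'·ΣR_partial = 370.4 K − (20.19)(3.263) = 304.5 K

T = 304.5 K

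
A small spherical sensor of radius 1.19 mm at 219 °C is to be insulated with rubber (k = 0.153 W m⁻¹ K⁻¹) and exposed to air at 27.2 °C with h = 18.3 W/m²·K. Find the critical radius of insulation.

r_cr = 1.67 cm

For a sphere, r_cr = 2k_ins/h = 2·0.153/18.3 = 0.0167 m = 1.67 cm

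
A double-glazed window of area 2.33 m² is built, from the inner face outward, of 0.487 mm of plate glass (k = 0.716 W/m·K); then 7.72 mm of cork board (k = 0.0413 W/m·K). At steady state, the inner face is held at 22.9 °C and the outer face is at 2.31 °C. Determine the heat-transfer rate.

Resistance network (inner→outer):
  R_plate glass = L/(kA) = 4.87×10^-4/(0.716·2.33) = 2.919×10^-4 K/W
  R_cork board = L/(kA) = 0.00772/(0.0413·2.33) = 0.08023 K/W
ΣR = 2.919×10^-4 + 0.08023 = 0.08052 K/W
Q = ΔT/ΣR = (22.9 °C − 2.31 °C)/0.08052 = 256 W

Q = 256 W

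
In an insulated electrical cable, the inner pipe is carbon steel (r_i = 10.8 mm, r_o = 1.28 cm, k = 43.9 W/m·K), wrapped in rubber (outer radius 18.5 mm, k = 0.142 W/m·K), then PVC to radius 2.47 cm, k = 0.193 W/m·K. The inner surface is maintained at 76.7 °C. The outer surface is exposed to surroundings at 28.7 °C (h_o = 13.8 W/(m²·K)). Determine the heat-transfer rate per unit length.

Q' = 42.9 W/m

Resistance network (inner→outer):
  R'_carbon steel = ln(0.0128/0.0108)/(2πk) = 0.1699/(2π·43.9) = 6.160×10^-4 m·K/W
  R'_rubber = ln(0.0185/0.0128)/(2πk) = 0.3683/(2π·0.142) = 0.4128 m·K/W
  R'_PVC = ln(0.0247/0.0185)/(2πk) = 0.2890/(2π·0.193) = 0.2383 m·K/W
  R'_conv,out = 1/(2πr h) = 1/(2π·0.0247·13.8) = 0.4669 m·K/W
ΣR = 6.160×10^-4 + 0.4128 + 0.2383 + 0.4669 = 1.119 m·K/W
Q' = ΔT/ΣR = (76.7 °C − 28.7 °C)/1.119 = 42.9 W/m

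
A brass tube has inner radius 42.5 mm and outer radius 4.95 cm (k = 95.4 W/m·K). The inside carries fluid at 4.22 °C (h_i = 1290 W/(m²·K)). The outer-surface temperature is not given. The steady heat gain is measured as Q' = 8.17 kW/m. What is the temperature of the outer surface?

Series resistances:
  R'_conv,in = 1/(2πr h) = 1/(2π·0.0425·1290) = 0.002903 m·K/W
  R'_brass = ln(0.0495/0.0425)/(2πk) = 0.1525/(2π·95.4) = 2.544×10^-4 m·K/W
ΣR = 0.003157 m·K/W
ΔT = Q'·ΣR = 8170 × 0.003157 = 25.79 K
Heat flows inward, so T_out = T_in + ΔT = 4.22 + 25.79 = 30.0 °C

T_out = 30.0 °C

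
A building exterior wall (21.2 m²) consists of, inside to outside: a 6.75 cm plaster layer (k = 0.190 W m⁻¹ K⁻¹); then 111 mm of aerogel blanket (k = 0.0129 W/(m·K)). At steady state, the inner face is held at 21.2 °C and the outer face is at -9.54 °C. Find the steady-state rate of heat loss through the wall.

Q = 72.7 W

Treat each layer as a resistance in series:
  R_plaster = L/(kA) = 0.0675/(0.190·21.2) = 0.01676 K/W
  R_aerogel blanket = L/(kA) = 0.111/(0.0129·21.2) = 0.4059 K/W
ΣR = 0.01676 + 0.4059 = 0.4227 K/W
Q = ΔT/ΣR = (21.2 °C − -9.54 °C)/0.4227 = 72.7 W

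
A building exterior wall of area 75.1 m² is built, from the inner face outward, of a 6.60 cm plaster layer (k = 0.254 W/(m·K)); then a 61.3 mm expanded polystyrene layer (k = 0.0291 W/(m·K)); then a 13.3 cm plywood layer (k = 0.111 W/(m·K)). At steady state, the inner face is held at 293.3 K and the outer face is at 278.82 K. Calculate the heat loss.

Q = 305 W

Series thermal resistances, inner to outer:
  R_plaster = L/(kA) = 0.0660/(0.254·75.1) = 0.003460 K/W
  R_expanded polystyrene = L/(kA) = 0.0613/(0.0291·75.1) = 0.02805 K/W
  R_plywood = L/(kA) = 0.133/(0.111·75.1) = 0.01595 K/W
ΣR = 0.003460 + 0.02805 + 0.01595 = 0.04746 K/W
Q = ΔT/ΣR = (293.3 K − 278.82 K)/0.04746 = 305 W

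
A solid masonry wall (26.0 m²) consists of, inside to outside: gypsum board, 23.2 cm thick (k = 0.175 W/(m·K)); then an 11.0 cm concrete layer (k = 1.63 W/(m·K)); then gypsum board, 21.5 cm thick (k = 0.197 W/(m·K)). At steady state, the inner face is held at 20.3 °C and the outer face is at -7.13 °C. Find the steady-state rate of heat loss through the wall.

Q = 287 W

Resistance network (inner→outer):
  R_gypsum board = L/(kA) = 0.232/(0.175·26.0) = 0.05099 K/W
  R_concrete = L/(kA) = 0.110/(1.63·26.0) = 0.002596 K/W
  R_gypsum board = L/(kA) = 0.215/(0.197·26.0) = 0.04198 K/W
ΣR = 0.05099 + 0.002596 + 0.04198 = 0.09557 K/W
Q = ΔT/ΣR = (20.3 °C − -7.13 °C)/0.09557 = 287 W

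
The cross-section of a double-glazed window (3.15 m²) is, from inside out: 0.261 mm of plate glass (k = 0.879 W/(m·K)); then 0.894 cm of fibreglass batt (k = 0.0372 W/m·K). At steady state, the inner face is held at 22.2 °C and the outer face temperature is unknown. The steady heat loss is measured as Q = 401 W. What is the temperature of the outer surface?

T_out = -8.43 °C

Series resistances:
  R_plate glass = L/(kA) = 2.61×10^-4/(0.879·3.15) = 9.426×10^-5 K/W
  R_fibreglass batt = L/(kA) = 0.00894/(0.0372·3.15) = 0.07629 K/W
ΣR = 0.07639 K/W
ΔT = Q·ΣR = 401 × 0.07639 = 30.63 K
Heat flows outward, so T_out = T_in − ΔT = 22.2 − 30.63 = -8.43 °C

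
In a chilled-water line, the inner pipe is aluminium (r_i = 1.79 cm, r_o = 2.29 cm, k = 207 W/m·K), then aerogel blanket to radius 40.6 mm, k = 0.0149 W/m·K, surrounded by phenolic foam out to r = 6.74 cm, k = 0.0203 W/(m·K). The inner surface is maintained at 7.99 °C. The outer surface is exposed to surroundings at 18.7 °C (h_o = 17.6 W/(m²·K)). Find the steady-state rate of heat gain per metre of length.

Treat each layer as a resistance in series:
  R'_aluminium = ln(0.0229/0.0179)/(2πk) = 0.2463/(2π·207) = 1.894×10^-4 m·K/W
  R'_aerogel blanket = ln(0.0406/0.0229)/(2πk) = 0.5726/(2π·0.0149) = 6.117 m·K/W
  R'_phenolic foam = ln(0.0674/0.0406)/(2πk) = 0.5069/(2π·0.0203) = 3.974 m·K/W
  R'_conv,out = 1/(2πr h) = 1/(2π·0.0674·17.6) = 0.1342 m·K/W
ΣR = 1.894×10^-4 + 6.117 + 3.974 + 0.1342 = 10.23 m·K/W
Q' = ΔT/ΣR = (7.99 °C − 18.7 °C)/10.23 = -1.05 W/m
(Negative Q' ⇒ heat flows inward; heat gain = 1.05 W/m.)

Q' = 1.05 W/m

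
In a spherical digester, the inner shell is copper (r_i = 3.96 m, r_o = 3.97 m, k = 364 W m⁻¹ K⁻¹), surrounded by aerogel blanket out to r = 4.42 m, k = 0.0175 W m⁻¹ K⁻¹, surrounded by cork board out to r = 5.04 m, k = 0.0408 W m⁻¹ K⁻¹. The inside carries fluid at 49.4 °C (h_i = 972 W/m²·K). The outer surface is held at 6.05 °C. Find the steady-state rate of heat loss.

Q = 254 W

Treat each layer as a resistance in series:
  R_conv,in = 1/(4πr²h) = 1/(4π·3.96²·972) = 5.221×10^-6 K/W
  R_copper = (1/3.96 − 1/3.97)/(4πk) = 6.361×10^-4/(4π·364) = 1.391×10^-7 K/W
  R_aerogel blanket = (1/3.97 − 1/4.42)/(4πk) = 0.02564/(4π·0.0175) = 0.1166 K/W
  R_cork board = (1/4.42 − 1/5.04)/(4πk) = 0.02783/(4π·0.0408) = 0.05428 K/W
ΣR = 5.221×10^-6 + 1.391×10^-7 + 0.1166 + 0.05428 = 0.1709 K/W
Q = ΔT/ΣR = (49.4 °C − 6.05 °C)/0.1709 = 254 W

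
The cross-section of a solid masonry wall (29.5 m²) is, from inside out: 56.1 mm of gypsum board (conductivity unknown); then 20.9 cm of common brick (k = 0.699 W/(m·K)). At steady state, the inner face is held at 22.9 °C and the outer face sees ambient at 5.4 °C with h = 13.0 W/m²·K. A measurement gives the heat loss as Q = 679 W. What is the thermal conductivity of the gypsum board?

k = 0.146 W/m·K

ΣR = ΔT/Q = |22.9 − 5.4|/679 = 0.02577 K/W
Known resistances:
  R_common brick = L/(kA) = 0.209/(0.699·29.5) = 0.01014 K/W
  R_conv,out = 1/(hA) = 1/(13.0·29.5) = 0.002608 K/W
R_gypsum board = ΣR − ΣR_known = 0.02577 − 0.01275 = 0.01302 K/W
L/(kA) = 0.01302 ⇒ k = 0.0561/(0.01302·29.5) = 0.146 W/m·K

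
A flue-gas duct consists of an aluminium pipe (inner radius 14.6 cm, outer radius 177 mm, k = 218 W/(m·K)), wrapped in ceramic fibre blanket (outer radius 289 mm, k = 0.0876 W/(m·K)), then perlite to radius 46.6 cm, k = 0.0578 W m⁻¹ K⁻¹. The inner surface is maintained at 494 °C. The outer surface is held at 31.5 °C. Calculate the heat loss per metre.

Q' = 210 W/m

Treat each layer as a resistance in series:
  R'_aluminium = ln(0.177/0.146)/(2πk) = 0.1925/(2π·218) = 1.406×10^-4 m·K/W
  R'_ceramic fibre blanket = ln(0.289/0.177)/(2πk) = 0.4903/(2π·0.0876) = 0.8908 m·K/W
  R'_perlite = ln(0.466/0.289)/(2πk) = 0.4778/(2π·0.0578) = 1.316 m·K/W
ΣR = 1.406×10^-4 + 0.8908 + 1.316 = 2.207 m·K/W
Q' = ΔT/ΣR = (494 °C − 31.5 °C)/2.207 = 210 W/m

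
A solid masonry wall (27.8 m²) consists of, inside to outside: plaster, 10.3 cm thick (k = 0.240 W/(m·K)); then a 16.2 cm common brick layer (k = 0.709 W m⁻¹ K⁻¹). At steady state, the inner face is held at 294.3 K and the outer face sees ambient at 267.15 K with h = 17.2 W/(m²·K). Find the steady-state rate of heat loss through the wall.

Series thermal resistances, inner to outer:
  R_plaster = L/(kA) = 0.103/(0.240·27.8) = 0.01544 K/W
  R_common brick = L/(kA) = 0.162/(0.709·27.8) = 0.008219 K/W
  R_conv,out = 1/(hA) = 1/(17.2·27.8) = 0.002091 K/W
ΣR = 0.01544 + 0.008219 + 0.002091 = 0.02575 K/W
Q = ΔT/ΣR = (294.3 K − 267.15 K)/0.02575 = 1050 W

Q = 1050 W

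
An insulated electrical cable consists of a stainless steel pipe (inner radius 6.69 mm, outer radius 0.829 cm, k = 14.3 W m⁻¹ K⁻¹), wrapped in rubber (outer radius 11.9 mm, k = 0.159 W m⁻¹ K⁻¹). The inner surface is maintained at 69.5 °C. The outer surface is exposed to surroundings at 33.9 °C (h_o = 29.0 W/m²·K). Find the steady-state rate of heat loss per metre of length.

Q' = 43.1 W/m

Series thermal resistances, inner to outer:
  R'_stainless steel = ln(0.00829/0.00669)/(2πk) = 0.2144/(2π·14.3) = 0.002387 m·K/W
  R'_rubber = ln(0.0119/0.00829)/(2πk) = 0.3615/(2π·0.159) = 0.3618 m·K/W
  R'_conv,out = 1/(2πr h) = 1/(2π·0.0119·29.0) = 0.4612 m·K/W
ΣR = 0.002387 + 0.3618 + 0.4612 = 0.8254 m·K/W
Q' = ΔT/ΣR = (69.5 °C − 33.9 °C)/0.8254 = 43.1 W/m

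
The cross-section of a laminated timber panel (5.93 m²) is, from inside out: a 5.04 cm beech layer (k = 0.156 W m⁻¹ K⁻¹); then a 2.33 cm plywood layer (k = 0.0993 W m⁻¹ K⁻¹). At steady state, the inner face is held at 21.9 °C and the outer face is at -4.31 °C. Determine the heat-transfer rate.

Q = 279 W

Treat each layer as a resistance in series:
  R_beech = L/(kA) = 0.0504/(0.156·5.93) = 0.05448 K/W
  R_plywood = L/(kA) = 0.0233/(0.0993·5.93) = 0.03957 K/W
ΣR = 0.05448 + 0.03957 = 0.09405 K/W
Q = ΔT/ΣR = (21.9 °C − -4.31 °C)/0.09405 = 279 W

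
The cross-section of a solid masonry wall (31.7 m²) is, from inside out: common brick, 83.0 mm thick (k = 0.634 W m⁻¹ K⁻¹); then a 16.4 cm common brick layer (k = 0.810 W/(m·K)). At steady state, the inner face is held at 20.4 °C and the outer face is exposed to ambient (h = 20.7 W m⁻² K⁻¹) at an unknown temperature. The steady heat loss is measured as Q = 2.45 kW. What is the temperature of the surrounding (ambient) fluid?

Sum the resistances:
  R_common brick = L/(kA) = 0.0830/(0.634·31.7) = 0.004130 K/W
  R_common brick = L/(kA) = 0.164/(0.810·31.7) = 0.006387 K/W
  R_conv,out = 1/(hA) = 1/(20.7·31.7) = 0.001524 K/W
ΣR = 0.01204 K/W
ΔT = Q·ΣR = 2450 × 0.01204 = 29.50 K
Heat flows outward, so T_out = T_in − ΔT = 20.4 − 29.50 = -9.10 °C

T_out = -9.10 °C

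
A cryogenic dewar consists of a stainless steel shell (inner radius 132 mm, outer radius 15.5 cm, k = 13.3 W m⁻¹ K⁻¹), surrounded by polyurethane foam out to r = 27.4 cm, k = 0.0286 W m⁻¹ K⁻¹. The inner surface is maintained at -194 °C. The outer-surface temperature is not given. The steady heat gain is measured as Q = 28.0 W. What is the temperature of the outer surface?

T_out = 24.5 °C

Sum the resistances:
  R_stainless steel = (1/0.132 − 1/0.155)/(4πk) = 1.124/(4π·13.3) = 0.006726 K/W
  R_polyurethane foam = (1/0.155 − 1/0.274)/(4πk) = 2.802/(4π·0.0286) = 7.796 K/W
ΣR = 7.803 K/W
ΔT = Q·ΣR = 28.0 × 7.803 = 218.5 K
Heat flows inward, so T_out = T_in + ΔT = -194 + 218.5 = 24.5 °C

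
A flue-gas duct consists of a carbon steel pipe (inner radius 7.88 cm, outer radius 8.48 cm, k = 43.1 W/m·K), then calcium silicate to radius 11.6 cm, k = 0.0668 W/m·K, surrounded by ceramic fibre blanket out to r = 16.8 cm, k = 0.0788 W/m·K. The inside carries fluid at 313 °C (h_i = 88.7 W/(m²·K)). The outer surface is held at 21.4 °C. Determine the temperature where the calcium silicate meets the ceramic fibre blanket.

Series thermal resistances, inner to outer:
  R'_conv,in = 1/(2πr h) = 1/(2π·0.0788·88.7) = 0.02277 m·K/W
  R'_carbon steel = ln(0.0848/0.0788)/(2πk) = 0.07338/(2π·43.1) = 2.710×10^-4 m·K/W
  R'_calcium silicate = ln(0.116/0.0848)/(2πk) = 0.3133/(2π·0.0668) = 0.7464 m·K/W
  R'_ceramic fibre blanket = ln(0.168/0.116)/(2πk) = 0.3704/(2π·0.0788) = 0.7481 m·K/W
ΣR = 0.02277 + 2.710×10^-4 + 0.7464 + 0.7481 = 1.518 m·K/W
Q' = ΔT/ΣR = (313 °C − 21.4 °C)/1.518 = 192.1 W/m
From the inner boundary to the calcium silicate/ceramic fibre blanket interface, ΣR_partial = 0.7694 m·K/W.
T_interface = T_in − Q'·ΣR_partial = 313 °C − (192.1)(0.7694) = 165 °C

T = 165 °C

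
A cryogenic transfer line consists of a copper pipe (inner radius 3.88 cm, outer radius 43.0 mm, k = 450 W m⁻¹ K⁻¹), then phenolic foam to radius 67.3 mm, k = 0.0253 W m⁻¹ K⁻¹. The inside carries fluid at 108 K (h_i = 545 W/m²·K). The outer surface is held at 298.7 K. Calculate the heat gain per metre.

Treat each layer as a resistance in series:
  R'_conv,in = 1/(2πr h) = 1/(2π·0.0388·545) = 0.007526 m·K/W
  R'_copper = ln(0.0430/0.0388)/(2πk) = 0.1028/(2π·450) = 3.635×10^-5 m·K/W
  R'_phenolic foam = ln(0.0673/0.0430)/(2πk) = 0.4480/(2π·0.0253) = 2.818 m·K/W
ΣR = 0.007526 + 3.635×10^-5 + 2.818 = 2.826 m·K/W
Q' = ΔT/ΣR = (108 K − 298.7 K)/2.826 = -67.5 W/m
(Negative Q' ⇒ heat flows inward; heat gain = 67.5 W/m.)

Q' = 67.5 W/m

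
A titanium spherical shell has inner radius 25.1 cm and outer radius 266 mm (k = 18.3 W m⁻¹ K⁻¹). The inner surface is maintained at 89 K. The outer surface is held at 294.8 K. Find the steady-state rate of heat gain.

Q = 4πk·ΔT/(1/r₁ − 1/r₂) = 4π × 18.3 × 205.8 / (1/0.251 − 1/0.266) = 2.11×10^5 W

Q = 2.11×10^5 W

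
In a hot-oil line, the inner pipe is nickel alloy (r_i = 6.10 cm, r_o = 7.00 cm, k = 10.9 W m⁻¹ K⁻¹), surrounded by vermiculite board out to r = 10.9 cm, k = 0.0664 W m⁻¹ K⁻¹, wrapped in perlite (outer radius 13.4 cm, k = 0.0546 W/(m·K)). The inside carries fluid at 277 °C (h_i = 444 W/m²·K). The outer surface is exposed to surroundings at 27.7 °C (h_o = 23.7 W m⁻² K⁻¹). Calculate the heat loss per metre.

Q' = 145 W/m

Series thermal resistances, inner to outer:
  R'_conv,in = 1/(2πr h) = 1/(2π·0.0610·444) = 0.005876 m·K/W
  R'_nickel alloy = ln(0.0700/0.0610)/(2πk) = 0.1376/(2π·10.9) = 0.002009 m·K/W
  R'_vermiculite board = ln(0.109/0.0700)/(2πk) = 0.4429/(2π·0.0664) = 1.061 m·K/W
  R'_perlite = ln(0.134/0.109)/(2πk) = 0.2065/(2π·0.0546) = 0.6019 m·K/W
  R'_conv,out = 1/(2πr h) = 1/(2π·0.134·23.7) = 0.05011 m·K/W
ΣR = 0.005876 + 0.002009 + 1.061 + 0.6019 + 0.05011 = 1.721 m·K/W
Q' = ΔT/ΣR = (277 °C − 27.7 °C)/1.721 = 145 W/m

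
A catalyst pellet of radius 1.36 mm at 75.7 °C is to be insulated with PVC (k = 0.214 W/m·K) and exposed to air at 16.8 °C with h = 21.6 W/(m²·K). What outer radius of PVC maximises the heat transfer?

r_cr = 1.98 cm

For a sphere, r_cr = 2k_ins/h = 2·0.214/21.6 = 0.0198 m = 1.98 cm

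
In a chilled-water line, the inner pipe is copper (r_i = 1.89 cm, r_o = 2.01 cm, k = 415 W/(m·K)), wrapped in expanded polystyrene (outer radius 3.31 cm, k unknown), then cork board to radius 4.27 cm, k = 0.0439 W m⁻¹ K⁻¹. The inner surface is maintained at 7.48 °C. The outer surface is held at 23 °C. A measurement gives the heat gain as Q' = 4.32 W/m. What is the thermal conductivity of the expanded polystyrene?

k = 0.0297 W/m·K

ΣR = ΔT/Q' = |7.48 − 23|/4.32 = 3.593 m·K/W
Known resistances:
  R'_copper = ln(0.0201/0.0189)/(2πk) = 0.06156/(2π·415) = 2.361×10^-5 m·K/W
  R'_cork board = ln(0.0427/0.0331)/(2πk) = 0.2547/(2π·0.0439) = 0.9233 m·K/W
R_expanded polystyrene = ΣR − ΣR_known = 3.593 − 0.9233 = 2.670 m·K/W
ln(r₂/r₁)/(2πk) = 2.670 ⇒ k = 0.4988/(2π·2.670) = 0.0297 W/m·K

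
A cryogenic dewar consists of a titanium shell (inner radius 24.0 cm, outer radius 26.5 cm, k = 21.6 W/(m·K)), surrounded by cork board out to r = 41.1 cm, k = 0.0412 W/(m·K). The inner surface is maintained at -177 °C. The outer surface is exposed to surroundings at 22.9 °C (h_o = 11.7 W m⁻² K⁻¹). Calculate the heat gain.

Treat each layer as a resistance in series:
  R_titanium = (1/0.240 − 1/0.265)/(4πk) = 0.3931/(4π·21.6) = 0.001448 K/W
  R_cork board = (1/0.265 − 1/0.411)/(4πk) = 1.340/(4π·0.0412) = 2.589 K/W
  R_conv,out = 1/(4πr²h) = 1/(4π·0.411²·11.7) = 0.04026 K/W
ΣR = 0.001448 + 2.589 + 0.04026 = 2.631 K/W
Q = ΔT/ΣR = (-177 °C − 22.9 °C)/2.631 = -76.0 W
(Negative Q ⇒ heat flows inward; heat gain = 76.0 W.)

Q = 76.0 W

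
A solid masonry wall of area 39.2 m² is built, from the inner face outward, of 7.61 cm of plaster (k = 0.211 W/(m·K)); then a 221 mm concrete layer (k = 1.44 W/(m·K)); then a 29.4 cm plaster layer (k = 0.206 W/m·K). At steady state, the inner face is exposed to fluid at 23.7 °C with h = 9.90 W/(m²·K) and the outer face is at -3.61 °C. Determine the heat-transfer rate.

Q = 524 W

Resistance network (inner→outer):
  R_conv,in = 1/(hA) = 1/(9.90·39.2) = 0.002577 K/W
  R_plaster = L/(kA) = 0.0761/(0.211·39.2) = 0.009201 K/W
  R_concrete = L/(kA) = 0.221/(1.44·39.2) = 0.003915 K/W
  R_plaster = L/(kA) = 0.294/(0.206·39.2) = 0.03641 K/W
ΣR = 0.002577 + 0.009201 + 0.003915 + 0.03641 = 0.05210 K/W
Q = ΔT/ΣR = (23.7 °C − -3.61 °C)/0.05210 = 524 W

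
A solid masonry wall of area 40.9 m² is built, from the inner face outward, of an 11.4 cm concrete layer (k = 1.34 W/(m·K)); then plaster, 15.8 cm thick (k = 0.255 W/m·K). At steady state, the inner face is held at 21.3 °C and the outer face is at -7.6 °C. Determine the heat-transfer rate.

Treat each layer as a resistance in series:
  R_concrete = L/(kA) = 0.114/(1.34·40.9) = 0.002080 K/W
  R_plaster = L/(kA) = 0.158/(0.255·40.9) = 0.01515 K/W
ΣR = 0.002080 + 0.01515 = 0.01723 K/W
Q = ΔT/ΣR = (21.3 °C − -7.6 °C)/0.01723 = 1680 W

Q = 1680 W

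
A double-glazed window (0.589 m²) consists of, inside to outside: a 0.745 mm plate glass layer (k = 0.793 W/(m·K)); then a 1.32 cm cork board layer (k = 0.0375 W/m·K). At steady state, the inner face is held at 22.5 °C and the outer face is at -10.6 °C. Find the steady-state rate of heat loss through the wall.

Q = 55.2 W

Resistance network (inner→outer):
  R_plate glass = L/(kA) = 7.45×10^-4/(0.793·0.589) = 0.001595 K/W
  R_cork board = L/(kA) = 0.0132/(0.0375·0.589) = 0.5976 K/W
ΣR = 0.001595 + 0.5976 = 0.5992 K/W
Q = ΔT/ΣR = (22.5 °C − -10.6 °C)/0.5992 = 55.2 W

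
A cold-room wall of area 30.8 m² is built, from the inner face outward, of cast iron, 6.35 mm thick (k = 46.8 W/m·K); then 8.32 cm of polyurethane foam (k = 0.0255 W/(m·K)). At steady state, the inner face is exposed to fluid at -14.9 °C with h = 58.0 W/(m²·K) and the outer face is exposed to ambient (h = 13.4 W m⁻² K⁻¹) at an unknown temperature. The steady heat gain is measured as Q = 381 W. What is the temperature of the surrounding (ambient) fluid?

T_out = 26.6 °C

Series resistances:
  R_conv,in = 1/(hA) = 1/(58.0·30.8) = 5.598×10^-4 K/W
  R_cast iron = L/(kA) = 0.00635/(46.8·30.8) = 4.405×10^-6 K/W
  R_polyurethane foam = L/(kA) = 0.0832/(0.0255·30.8) = 0.1059 K/W
  R_conv,out = 1/(hA) = 1/(13.4·30.8) = 0.002423 K/W
ΣR = 0.1089 K/W
ΔT = Q·ΣR = 381 × 0.1089 = 41.49 K
Heat flows inward, so T_out = T_in + ΔT = -14.9 + 41.49 = 26.6 °C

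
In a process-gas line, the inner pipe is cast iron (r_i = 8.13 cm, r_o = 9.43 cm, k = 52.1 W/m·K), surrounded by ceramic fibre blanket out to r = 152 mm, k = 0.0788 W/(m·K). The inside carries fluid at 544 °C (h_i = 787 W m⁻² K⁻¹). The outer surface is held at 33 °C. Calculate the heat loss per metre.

Treat each layer as a resistance in series:
  R'_conv,in = 1/(2πr h) = 1/(2π·0.0813·787) = 0.002487 m·K/W
  R'_cast iron = ln(0.0943/0.0813)/(2πk) = 0.1483/(2π·52.1) = 4.531×10^-4 m·K/W
  R'_ceramic fibre blanket = ln(0.152/0.0943)/(2πk) = 0.4774/(2π·0.0788) = 0.9642 m·K/W
ΣR = 0.002487 + 4.531×10^-4 + 0.9642 = 0.9671 m·K/W
Q' = ΔT/ΣR = (544 °C − 33 °C)/0.9671 = 528 W/m

Q' = 528 W/m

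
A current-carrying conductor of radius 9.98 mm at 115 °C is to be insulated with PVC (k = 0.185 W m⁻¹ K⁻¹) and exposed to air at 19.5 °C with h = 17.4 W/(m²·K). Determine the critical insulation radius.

r_cr = 1.06 cm

For a cylinder, r_cr = k_ins/h = 0.185/17.4 = 0.0106 m = 1.06 cm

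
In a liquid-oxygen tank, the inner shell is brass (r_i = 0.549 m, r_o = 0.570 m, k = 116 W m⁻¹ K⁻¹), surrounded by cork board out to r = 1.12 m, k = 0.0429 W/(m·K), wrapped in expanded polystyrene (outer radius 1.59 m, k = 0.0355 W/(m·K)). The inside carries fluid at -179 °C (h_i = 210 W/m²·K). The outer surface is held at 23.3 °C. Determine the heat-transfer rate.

Q = 92.3 W

Series thermal resistances, inner to outer:
  R_conv,in = 1/(4πr²h) = 1/(4π·0.549²·210) = 0.001257 K/W
  R_brass = (1/0.549 − 1/0.570)/(4πk) = 0.06711/(4π·116) = 4.604×10^-5 K/W
  R_cork board = (1/0.570 − 1/1.12)/(4πk) = 0.8615/(4π·0.0429) = 1.598 K/W
  R_expanded polystyrene = (1/1.12 − 1/1.59)/(4πk) = 0.2639/(4π·0.0355) = 0.5916 K/W
ΣR = 0.001257 + 4.604×10^-5 + 1.598 + 0.5916 = 2.191 K/W
Q = ΔT/ΣR = (-179 °C − 23.3 °C)/2.191 = -92.3 W
(Negative Q ⇒ heat flows inward; heat gain = 92.3 W.)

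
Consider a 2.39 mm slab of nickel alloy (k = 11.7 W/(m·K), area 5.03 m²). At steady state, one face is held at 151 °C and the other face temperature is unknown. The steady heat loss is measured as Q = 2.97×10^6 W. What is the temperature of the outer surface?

Series resistances:
  R_nickel alloy = L/(kA) = 0.00239/(11.7·5.03) = 4.061×10^-5 K/W
ΣR = 4.061×10^-5 K/W
ΔT = Q·ΣR = 2.97×10^6 × 4.061×10^-5 = 120.6 K
Heat flows outward, so T_out = T_in − ΔT = 151 − 120.6 = 30.4 °C

T_out = 30.4 °C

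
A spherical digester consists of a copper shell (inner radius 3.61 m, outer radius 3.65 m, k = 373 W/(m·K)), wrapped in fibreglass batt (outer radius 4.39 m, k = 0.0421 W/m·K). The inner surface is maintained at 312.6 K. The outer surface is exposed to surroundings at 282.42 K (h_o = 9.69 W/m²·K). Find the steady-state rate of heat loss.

Q = 344 W

Resistance network (inner→outer):
  R_copper = (1/3.61 − 1/3.65)/(4πk) = 0.003036/(4π·373) = 6.477×10^-7 K/W
  R_fibreglass batt = (1/3.65 − 1/4.39)/(4πk) = 0.04618/(4π·0.0421) = 0.08729 K/W
  R_conv,out = 1/(4πr²h) = 1/(4π·4.39²·9.69) = 4.261×10^-4 K/W
ΣR = 6.477×10^-7 + 0.08729 + 4.261×10^-4 = 0.08772 K/W
Q = ΔT/ΣR = (312.6 K − 282.42 K)/0.08772 = 344 W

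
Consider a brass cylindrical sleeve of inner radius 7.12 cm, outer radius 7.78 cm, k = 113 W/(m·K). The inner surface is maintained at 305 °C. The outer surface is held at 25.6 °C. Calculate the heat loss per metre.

Q' = 2240 kW/m

Q' = 2πk·ΔT/ln(r₂/r₁) = 2π × 113 × 279.4 / ln(0.0778/0.0712) = 2.24×10^6 W/m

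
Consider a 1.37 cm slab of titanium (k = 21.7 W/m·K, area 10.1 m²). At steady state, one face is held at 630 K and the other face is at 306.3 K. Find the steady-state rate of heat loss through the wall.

Q = kA·ΔT/L = 21.7 × 10.1 × |630 K − 306.3 K| / 0.0137 = 5.18×10^6 W

Q = 5.18×10^6 W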